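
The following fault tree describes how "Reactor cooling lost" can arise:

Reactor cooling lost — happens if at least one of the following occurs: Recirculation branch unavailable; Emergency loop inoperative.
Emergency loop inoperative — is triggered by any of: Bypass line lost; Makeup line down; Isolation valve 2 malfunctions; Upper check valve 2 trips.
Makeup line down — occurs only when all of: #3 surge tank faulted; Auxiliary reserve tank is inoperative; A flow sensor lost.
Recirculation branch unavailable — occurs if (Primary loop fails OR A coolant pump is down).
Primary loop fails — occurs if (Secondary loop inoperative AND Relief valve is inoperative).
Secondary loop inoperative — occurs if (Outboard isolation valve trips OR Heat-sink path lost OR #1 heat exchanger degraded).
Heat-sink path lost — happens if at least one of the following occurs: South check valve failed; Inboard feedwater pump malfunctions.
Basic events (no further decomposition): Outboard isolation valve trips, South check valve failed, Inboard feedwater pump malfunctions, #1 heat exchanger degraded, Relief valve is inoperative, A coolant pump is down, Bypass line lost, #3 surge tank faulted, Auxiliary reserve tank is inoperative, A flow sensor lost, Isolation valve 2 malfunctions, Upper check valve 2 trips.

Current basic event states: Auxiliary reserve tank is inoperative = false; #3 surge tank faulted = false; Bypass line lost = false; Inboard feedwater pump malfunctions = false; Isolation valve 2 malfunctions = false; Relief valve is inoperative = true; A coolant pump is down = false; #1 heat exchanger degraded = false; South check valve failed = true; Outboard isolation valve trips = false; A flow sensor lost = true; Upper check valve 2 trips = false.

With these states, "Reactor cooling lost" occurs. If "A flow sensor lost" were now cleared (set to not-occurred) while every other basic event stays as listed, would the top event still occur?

Counterfactual: set "A flow sensor lost" to not occurred.
Heat-sink path lost [OR]: South check valve failed=occurs, Inboard feedwater pump malfunctions=not → at least one input occurs → occurs.
Secondary loop inoperative [OR]: Outboard isolation valve trips=not, Heat-sink path lost=occurs, #1 heat exchanger degraded=not → at least one input occurs → occurs.
Primary loop fails [AND]: Secondary loop inoperative=occurs, Relief valve is inoperative=occurs → all inputs occur → occurs.
Recirculation branch unavailable [OR]: Primary loop fails=occurs, A coolant pump is down=not → at least one input occurs → occurs.
Makeup line down [AND]: #3 surge tank faulted=not, Auxiliary reserve tank is inoperative=not, A flow sensor lost=not → not all inputs occur → does not occur.
Emergency loop inoperative [OR]: Bypass line lost=not, Makeup line down=not, Isolation valve 2 malfunctions=not, Upper check valve 2 trips=not → no input occurs → does not occur.
Reactor cooling lost [OR]: Recirculation branch unavailable=occurs, Emergency loop inoperative=not → at least one input occurs → occurs.

Yes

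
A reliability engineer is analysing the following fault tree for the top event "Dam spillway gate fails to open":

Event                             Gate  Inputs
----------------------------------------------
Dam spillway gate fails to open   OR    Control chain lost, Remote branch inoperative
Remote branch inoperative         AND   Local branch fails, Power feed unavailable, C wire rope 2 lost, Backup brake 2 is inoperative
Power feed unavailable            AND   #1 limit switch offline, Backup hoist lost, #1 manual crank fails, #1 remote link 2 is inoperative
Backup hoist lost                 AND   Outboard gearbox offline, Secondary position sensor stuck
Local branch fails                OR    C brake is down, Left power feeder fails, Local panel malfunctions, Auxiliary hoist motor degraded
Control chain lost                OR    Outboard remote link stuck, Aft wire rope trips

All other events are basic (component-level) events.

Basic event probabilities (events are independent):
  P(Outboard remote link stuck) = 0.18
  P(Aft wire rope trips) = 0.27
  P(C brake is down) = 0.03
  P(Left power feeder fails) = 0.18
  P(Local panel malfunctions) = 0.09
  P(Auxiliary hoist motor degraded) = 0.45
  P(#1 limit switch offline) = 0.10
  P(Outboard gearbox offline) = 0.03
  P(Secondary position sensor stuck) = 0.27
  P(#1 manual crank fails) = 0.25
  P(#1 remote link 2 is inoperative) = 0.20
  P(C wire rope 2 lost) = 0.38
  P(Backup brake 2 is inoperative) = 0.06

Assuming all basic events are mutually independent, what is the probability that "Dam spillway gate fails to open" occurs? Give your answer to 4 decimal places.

0.4014

P(Control chain lost) [OR] = 1 − (1−0.18) × (1−0.27) = 0.401400
P(Local branch fails) [OR] = 1 − (1−0.03) × (1−0.18) × (1−0.09) × (1−0.45) = 0.601902
P(Backup hoist lost) [AND] = 0.03 × 0.27 = 0.008100
P(Power feed unavailable) [AND] = 0.10 × 0.008100 × 0.25 × 0.20 = 0.000041
P(Remote branch inoperative) [AND] = 0.601902 × 0.000041 × 0.38 × 0.06 = 0.000001
P(Dam spillway gate fails to open) [OR] = 1 − (1−0.401400) × (1−0.000001) = 0.401401
Rounded to 4 decimal places: P(Dam spillway gate fails to open) ≈ 0.4014.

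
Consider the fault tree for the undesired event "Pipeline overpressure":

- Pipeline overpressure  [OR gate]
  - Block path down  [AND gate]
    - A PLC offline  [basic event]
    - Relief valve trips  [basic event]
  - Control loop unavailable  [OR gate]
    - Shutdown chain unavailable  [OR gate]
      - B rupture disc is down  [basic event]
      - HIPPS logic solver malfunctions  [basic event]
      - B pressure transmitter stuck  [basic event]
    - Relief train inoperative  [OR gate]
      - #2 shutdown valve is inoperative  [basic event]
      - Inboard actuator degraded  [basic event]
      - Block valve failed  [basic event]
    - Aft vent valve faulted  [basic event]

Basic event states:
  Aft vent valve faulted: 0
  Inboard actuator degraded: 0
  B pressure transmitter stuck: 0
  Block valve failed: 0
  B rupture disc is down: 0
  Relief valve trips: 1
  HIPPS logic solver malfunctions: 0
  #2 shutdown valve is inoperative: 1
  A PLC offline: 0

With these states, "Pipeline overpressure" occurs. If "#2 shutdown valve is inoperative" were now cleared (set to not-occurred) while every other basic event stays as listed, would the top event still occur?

Counterfactual: set "#2 shutdown valve is inoperative" to not occurred.
Block path down [AND]: A PLC offline=not, Relief valve trips=occurs → not all inputs occur → does not occur.
Shutdown chain unavailable [OR]: B rupture disc is down=not, HIPPS logic solver malfunctions=not, B pressure transmitter stuck=not → no input occurs → does not occur.
Relief train inoperative [OR]: #2 shutdown valve is inoperative=not, Inboard actuator degraded=not, Block valve failed=not → no input occurs → does not occur.
Control loop unavailable [OR]: Shutdown chain unavailable=not, Relief train inoperative=not, Aft vent valve faulted=not → no input occurs → does not occur.
Pipeline overpressure [OR]: Block path down=not, Control loop unavailable=not → no input occurs → does not occur.

No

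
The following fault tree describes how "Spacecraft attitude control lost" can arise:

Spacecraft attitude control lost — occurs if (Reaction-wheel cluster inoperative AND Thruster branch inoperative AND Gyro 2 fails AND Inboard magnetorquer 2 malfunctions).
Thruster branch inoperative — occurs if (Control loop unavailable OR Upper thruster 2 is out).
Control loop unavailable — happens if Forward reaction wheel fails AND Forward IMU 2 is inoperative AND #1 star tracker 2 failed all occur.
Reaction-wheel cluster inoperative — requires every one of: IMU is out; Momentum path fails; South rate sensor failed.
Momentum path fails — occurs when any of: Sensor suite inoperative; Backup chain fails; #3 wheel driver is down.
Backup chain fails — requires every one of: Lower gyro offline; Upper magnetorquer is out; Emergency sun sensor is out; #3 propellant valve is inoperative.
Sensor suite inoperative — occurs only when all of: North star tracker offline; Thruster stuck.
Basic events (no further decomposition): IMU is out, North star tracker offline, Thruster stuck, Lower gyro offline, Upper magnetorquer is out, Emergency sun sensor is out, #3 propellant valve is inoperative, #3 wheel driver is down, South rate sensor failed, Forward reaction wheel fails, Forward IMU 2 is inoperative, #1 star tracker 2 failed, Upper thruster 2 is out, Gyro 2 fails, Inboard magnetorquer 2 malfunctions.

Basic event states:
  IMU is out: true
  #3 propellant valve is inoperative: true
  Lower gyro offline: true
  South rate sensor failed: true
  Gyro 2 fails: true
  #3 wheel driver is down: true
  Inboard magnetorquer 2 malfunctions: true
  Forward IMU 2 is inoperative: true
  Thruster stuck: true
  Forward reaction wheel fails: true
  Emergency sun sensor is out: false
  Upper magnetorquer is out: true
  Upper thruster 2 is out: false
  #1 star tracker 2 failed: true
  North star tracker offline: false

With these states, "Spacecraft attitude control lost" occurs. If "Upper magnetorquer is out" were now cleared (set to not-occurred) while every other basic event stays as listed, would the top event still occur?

Yes

Counterfactual: set "Upper magnetorquer is out" to not occurred.
Sensor suite inoperative [AND]: North star tracker offline=not, Thruster stuck=occurs → not all inputs occur → does not occur.
Backup chain fails [AND]: Lower gyro offline=occurs, Upper magnetorquer is out=not, Emergency sun sensor is out=not, #3 propellant valve is inoperative=occurs → not all inputs occur → does not occur.
Momentum path fails [OR]: Sensor suite inoperative=not, Backup chain fails=not, #3 wheel driver is down=occurs → at least one input occurs → occurs.
Reaction-wheel cluster inoperative [AND]: IMU is out=occurs, Momentum path fails=occurs, South rate sensor failed=occurs → all inputs occur → occurs.
Control loop unavailable [AND]: Forward reaction wheel fails=occurs, Forward IMU 2 is inoperative=occurs, #1 star tracker 2 failed=occurs → all inputs occur → occurs.
Thruster branch inoperative [OR]: Control loop unavailable=occurs, Upper thruster 2 is out=not → at least one input occurs → occurs.
Spacecraft attitude control lost [AND]: Reaction-wheel cluster inoperative=occurs, Thruster branch inoperative=occurs, Gyro 2 fails=occurs, Inboard magnetorquer 2 malfunctions=occurs → all inputs occur → occurs.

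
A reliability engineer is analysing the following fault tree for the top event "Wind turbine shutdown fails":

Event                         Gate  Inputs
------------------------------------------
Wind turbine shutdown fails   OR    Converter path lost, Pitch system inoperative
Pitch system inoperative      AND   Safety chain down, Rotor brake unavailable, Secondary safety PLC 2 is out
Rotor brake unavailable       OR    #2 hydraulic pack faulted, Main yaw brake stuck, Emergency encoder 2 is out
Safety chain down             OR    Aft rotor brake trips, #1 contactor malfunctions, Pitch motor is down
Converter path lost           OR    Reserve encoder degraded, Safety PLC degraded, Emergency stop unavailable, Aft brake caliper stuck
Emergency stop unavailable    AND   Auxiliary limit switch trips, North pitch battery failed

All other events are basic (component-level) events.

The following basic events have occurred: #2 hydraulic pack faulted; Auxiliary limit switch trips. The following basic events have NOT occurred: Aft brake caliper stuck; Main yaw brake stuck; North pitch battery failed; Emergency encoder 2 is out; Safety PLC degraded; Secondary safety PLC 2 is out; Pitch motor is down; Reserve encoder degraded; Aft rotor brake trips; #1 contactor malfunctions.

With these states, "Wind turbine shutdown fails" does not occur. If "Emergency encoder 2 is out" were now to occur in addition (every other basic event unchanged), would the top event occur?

No

Counterfactual: set "Emergency encoder 2 is out" to occurred.
Emergency stop unavailable [AND]: Auxiliary limit switch trips=occurs, North pitch battery failed=not → not all inputs occur → does not occur.
Converter path lost [OR]: Reserve encoder degraded=not, Safety PLC degraded=not, Emergency stop unavailable=not, Aft brake caliper stuck=not → no input occurs → does not occur.
Safety chain down [OR]: Aft rotor brake trips=not, #1 contactor malfunctions=not, Pitch motor is down=not → no input occurs → does not occur.
Rotor brake unavailable [OR]: #2 hydraulic pack faulted=occurs, Main yaw brake stuck=not, Emergency encoder 2 is out=occurs → at least one input occurs → occurs.
Pitch system inoperative [AND]: Safety chain down=not, Rotor brake unavailable=occurs, Secondary safety PLC 2 is out=not → not all inputs occur → does not occur.
Wind turbine shutdown fails [OR]: Converter path lost=not, Pitch system inoperative=not → no input occurs → does not occur.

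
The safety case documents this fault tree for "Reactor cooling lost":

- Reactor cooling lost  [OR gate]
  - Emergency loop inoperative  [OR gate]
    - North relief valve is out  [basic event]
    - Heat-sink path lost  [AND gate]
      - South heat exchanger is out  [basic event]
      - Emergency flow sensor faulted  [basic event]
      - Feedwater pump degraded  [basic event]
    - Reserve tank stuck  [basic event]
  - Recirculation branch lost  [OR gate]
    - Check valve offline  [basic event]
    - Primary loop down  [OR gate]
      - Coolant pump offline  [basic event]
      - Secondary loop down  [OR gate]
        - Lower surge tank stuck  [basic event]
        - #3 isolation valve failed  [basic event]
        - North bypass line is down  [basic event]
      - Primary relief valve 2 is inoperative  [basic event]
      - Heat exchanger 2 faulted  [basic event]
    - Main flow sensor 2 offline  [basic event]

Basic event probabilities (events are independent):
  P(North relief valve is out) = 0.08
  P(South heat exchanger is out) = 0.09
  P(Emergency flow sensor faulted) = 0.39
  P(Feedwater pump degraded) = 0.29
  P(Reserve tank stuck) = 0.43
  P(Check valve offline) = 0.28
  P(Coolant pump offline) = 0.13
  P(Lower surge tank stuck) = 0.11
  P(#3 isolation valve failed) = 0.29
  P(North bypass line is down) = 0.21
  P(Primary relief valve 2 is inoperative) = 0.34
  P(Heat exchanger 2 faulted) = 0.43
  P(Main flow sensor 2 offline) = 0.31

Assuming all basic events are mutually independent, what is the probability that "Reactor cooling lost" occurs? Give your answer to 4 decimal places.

0.9579

P(Heat-sink path lost) [AND] = 0.09 × 0.39 × 0.29 = 0.010179
P(Emergency loop inoperative) [OR] = 1 − (1−0.08) × (1−0.010179) × (1−0.43) = 0.480938
P(Secondary loop down) [OR] = 1 − (1−0.11) × (1−0.29) × (1−0.21) = 0.500799
P(Primary loop down) [OR] = 1 − (1−0.13) × (1−0.500799) × (1−0.34) × (1−0.43) = 0.836615
P(Recirculation branch lost) [OR] = 1 − (1−0.28) × (1−0.836615) × (1−0.31) = 0.918830
P(Reactor cooling lost) [OR] = 1 − (1−0.480938) × (1−0.918830) = 0.957868
Rounded to 4 decimal places: P(Reactor cooling lost) ≈ 0.9579.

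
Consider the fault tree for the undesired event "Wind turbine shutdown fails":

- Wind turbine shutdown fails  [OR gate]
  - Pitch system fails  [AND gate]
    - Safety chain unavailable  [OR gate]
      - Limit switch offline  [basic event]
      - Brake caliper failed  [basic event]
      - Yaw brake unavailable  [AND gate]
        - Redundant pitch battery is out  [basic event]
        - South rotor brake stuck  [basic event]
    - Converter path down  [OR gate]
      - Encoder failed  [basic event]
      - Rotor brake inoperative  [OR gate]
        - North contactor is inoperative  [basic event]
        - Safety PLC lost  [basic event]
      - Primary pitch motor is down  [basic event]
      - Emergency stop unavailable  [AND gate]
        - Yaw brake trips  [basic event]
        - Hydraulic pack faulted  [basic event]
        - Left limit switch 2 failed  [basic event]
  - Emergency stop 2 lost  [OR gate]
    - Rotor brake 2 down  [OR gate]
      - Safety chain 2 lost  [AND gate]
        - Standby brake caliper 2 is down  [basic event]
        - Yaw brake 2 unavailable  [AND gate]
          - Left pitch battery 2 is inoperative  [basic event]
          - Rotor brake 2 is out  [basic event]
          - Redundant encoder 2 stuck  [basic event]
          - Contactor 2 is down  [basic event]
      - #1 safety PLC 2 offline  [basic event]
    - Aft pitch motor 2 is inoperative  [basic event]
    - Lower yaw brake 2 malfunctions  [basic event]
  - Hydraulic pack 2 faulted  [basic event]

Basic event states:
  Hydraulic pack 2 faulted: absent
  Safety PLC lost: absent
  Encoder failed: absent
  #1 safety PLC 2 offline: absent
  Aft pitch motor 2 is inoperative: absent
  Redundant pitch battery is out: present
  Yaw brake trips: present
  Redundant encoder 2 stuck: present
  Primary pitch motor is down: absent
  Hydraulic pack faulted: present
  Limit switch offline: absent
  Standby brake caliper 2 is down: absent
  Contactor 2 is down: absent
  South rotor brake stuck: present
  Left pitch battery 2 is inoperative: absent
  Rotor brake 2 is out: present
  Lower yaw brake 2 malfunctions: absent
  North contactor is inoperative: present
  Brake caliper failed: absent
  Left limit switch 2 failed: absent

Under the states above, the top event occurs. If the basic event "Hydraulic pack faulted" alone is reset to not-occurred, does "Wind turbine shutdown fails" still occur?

Counterfactual: set "Hydraulic pack faulted" to not occurred.
Yaw brake unavailable [AND]: Redundant pitch battery is out=occurs, South rotor brake stuck=occurs → all inputs occur → occurs.
Safety chain unavailable [OR]: Limit switch offline=not, Brake caliper failed=not, Yaw brake unavailable=occurs → at least one input occurs → occurs.
Rotor brake inoperative [OR]: North contactor is inoperative=occurs, Safety PLC lost=not → at least one input occurs → occurs.
Emergency stop unavailable [AND]: Yaw brake trips=occurs, Hydraulic pack faulted=not, Left limit switch 2 failed=not → not all inputs occur → does not occur.
Converter path down [OR]: Encoder failed=not, Rotor brake inoperative=occurs, Primary pitch motor is down=not, Emergency stop unavailable=not → at least one input occurs → occurs.
Pitch system fails [AND]: Safety chain unavailable=occurs, Converter path down=occurs → all inputs occur → occurs.
Yaw brake 2 unavailable [AND]: Left pitch battery 2 is inoperative=not, Rotor brake 2 is out=occurs, Redundant encoder 2 stuck=occurs, Contactor 2 is down=not → not all inputs occur → does not occur.
Safety chain 2 lost [AND]: Standby brake caliper 2 is down=not, Yaw brake 2 unavailable=not → not all inputs occur → does not occur.
Rotor brake 2 down [OR]: Safety chain 2 lost=not, #1 safety PLC 2 offline=not → no input occurs → does not occur.
Emergency stop 2 lost [OR]: Rotor brake 2 down=not, Aft pitch motor 2 is inoperative=not, Lower yaw brake 2 malfunctions=not → no input occurs → does not occur.
Wind turbine shutdown fails [OR]: Pitch system fails=occurs, Emergency stop 2 lost=not, Hydraulic pack 2 faulted=not → at least one input occurs → occurs.

Yes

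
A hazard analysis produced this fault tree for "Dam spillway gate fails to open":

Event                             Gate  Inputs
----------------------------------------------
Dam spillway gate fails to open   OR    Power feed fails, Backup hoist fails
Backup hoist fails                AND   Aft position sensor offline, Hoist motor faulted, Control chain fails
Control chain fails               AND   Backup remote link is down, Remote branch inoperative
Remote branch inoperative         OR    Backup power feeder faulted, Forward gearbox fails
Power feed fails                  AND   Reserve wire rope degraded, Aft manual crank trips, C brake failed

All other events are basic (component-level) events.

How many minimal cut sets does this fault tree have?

3

Power feed fails [AND]: one cut set from each child combined → 1 × 1 × 1 = 1 cut set(s).
Remote branch inoperative [OR]: union of children's cut sets → 2 cut set(s).
Control chain fails [AND]: one cut set from each child combined → 1 × 2 = 2 cut set(s).
Backup hoist fails [AND]: one cut set from each child combined → 1 × 1 × 2 = 2 cut set(s).
Dam spillway gate fails to open [OR]: union of children's cut sets → 3 cut set(s).
Minimal cut sets: {Aft manual crank trips, C brake failed, Reserve wire rope degraded}; {Aft position sensor offline, Backup power feeder faulted, Backup remote link is down, Hoist motor faulted}; {Aft position sensor offline, Backup remote link is down, Forward gearbox fails, Hoist motor faulted}.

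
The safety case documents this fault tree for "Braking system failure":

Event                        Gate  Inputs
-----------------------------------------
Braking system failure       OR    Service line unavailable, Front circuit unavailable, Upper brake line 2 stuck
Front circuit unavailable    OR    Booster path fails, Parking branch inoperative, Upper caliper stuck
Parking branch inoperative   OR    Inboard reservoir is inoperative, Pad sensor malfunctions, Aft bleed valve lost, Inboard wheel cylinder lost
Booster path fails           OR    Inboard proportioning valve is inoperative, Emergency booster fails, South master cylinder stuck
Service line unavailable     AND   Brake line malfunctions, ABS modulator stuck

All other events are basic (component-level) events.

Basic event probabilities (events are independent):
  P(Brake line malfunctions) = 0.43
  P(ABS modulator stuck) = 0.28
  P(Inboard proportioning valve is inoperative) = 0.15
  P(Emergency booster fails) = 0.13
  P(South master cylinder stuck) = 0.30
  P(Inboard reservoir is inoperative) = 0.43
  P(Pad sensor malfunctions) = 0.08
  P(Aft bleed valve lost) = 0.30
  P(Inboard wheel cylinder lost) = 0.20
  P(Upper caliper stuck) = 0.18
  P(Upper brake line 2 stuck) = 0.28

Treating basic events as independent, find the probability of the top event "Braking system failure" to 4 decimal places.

0.9211

P(Service line unavailable) [AND] = 0.43 × 0.28 = 0.120400
P(Booster path fails) [OR] = 1 − (1−0.15) × (1−0.13) × (1−0.30) = 0.482350
P(Parking branch inoperative) [OR] = 1 − (1−0.43) × (1−0.08) × (1−0.30) × (1−0.20) = 0.706336
P(Front circuit unavailable) [OR] = 1 − (1−0.482350) × (1−0.706336) × (1−0.18) = 0.875348
P(Braking system failure) [OR] = 1 − (1−0.120400) × (1−0.875348) × (1−0.28) = 0.921056
Rounded to 4 decimal places: P(Braking system failure) ≈ 0.9211.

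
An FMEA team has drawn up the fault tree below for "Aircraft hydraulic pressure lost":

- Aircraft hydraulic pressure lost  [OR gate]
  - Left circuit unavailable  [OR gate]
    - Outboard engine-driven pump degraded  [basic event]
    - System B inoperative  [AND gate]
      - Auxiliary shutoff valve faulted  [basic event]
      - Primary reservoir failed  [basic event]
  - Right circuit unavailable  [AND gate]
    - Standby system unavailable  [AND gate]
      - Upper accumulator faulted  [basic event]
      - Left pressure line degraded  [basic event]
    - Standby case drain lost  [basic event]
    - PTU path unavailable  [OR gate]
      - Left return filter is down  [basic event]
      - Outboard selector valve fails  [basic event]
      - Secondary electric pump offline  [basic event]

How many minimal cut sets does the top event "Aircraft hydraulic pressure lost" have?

System B inoperative [AND]: one cut set from each child combined → 1 × 1 = 1 cut set(s).
Left circuit unavailable [OR]: union of children's cut sets → 2 cut set(s).
Standby system unavailable [AND]: one cut set from each child combined → 1 × 1 = 1 cut set(s).
PTU path unavailable [OR]: union of children's cut sets → 3 cut set(s).
Right circuit unavailable [AND]: one cut set from each child combined → 1 × 1 × 3 = 3 cut set(s).
Aircraft hydraulic pressure lost [OR]: union of children's cut sets → 5 cut set(s).
Minimal cut sets: {Outboard engine-driven pump degraded}; {Auxiliary shutoff valve faulted, Primary reservoir failed}; {Left pressure line degraded, Left return filter is down, Standby case drain lost, Upper accumulator faulted}; {Left pressure line degraded, Outboard selector valve fails, Standby case drain lost, Upper accumulator faulted}; {Left pressure line degraded, Secondary electric pump offline, Standby case drain lost, Upper accumulator faulted}.

5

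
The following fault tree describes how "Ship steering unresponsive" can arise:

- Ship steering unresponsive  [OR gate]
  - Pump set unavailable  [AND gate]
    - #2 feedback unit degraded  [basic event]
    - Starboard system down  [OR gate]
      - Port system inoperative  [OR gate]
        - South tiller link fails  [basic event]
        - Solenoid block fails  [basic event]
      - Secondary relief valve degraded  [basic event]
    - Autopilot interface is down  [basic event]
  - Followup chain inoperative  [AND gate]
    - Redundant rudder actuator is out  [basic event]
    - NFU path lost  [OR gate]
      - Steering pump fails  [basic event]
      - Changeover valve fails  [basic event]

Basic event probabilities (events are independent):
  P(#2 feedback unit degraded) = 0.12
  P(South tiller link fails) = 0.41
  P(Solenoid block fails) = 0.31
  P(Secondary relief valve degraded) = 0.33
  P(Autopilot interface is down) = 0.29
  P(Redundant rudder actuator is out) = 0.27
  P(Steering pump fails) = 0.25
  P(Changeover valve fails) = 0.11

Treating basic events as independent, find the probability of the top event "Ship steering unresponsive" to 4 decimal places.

P(Port system inoperative) [OR] = 1 − (1−0.41) × (1−0.31) = 0.592900
P(Starboard system down) [OR] = 1 − (1−0.592900) × (1−0.33) = 0.727243
P(Pump set unavailable) [AND] = 0.12 × 0.727243 × 0.29 = 0.025308
P(NFU path lost) [OR] = 1 − (1−0.25) × (1−0.11) = 0.332500
P(Followup chain inoperative) [AND] = 0.27 × 0.332500 = 0.089775
P(Ship steering unresponsive) [OR] = 1 − (1−0.025308) × (1−0.089775) = 0.112811
Rounded to 4 decimal places: P(Ship steering unresponsive) ≈ 0.1128.

0.1128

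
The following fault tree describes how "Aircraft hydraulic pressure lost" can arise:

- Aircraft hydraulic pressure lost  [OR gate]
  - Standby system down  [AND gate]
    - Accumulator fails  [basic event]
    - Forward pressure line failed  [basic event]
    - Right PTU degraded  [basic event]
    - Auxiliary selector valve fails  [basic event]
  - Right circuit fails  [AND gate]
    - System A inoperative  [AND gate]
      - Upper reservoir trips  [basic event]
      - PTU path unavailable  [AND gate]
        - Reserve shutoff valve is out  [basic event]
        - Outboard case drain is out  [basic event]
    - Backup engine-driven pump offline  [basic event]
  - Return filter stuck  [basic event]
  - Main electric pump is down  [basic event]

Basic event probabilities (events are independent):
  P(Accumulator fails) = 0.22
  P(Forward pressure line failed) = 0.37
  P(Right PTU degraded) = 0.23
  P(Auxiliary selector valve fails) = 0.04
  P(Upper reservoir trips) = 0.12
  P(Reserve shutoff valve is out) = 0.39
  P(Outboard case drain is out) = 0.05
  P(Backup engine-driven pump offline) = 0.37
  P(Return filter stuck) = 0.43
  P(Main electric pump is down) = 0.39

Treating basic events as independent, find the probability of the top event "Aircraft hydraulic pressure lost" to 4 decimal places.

P(Standby system down) [AND] = 0.22 × 0.37 × 0.23 × 0.04 = 0.000749
P(PTU path unavailable) [AND] = 0.39 × 0.05 = 0.019500
P(System A inoperative) [AND] = 0.12 × 0.019500 = 0.002340
P(Right circuit fails) [AND] = 0.002340 × 0.37 = 0.000866
P(Aircraft hydraulic pressure lost) [OR] = 1 − (1−0.000749) × (1−0.000866) × (1−0.43) × (1−0.39) = 0.652861
Rounded to 4 decimal places: P(Aircraft hydraulic pressure lost) ≈ 0.6529.

0.6529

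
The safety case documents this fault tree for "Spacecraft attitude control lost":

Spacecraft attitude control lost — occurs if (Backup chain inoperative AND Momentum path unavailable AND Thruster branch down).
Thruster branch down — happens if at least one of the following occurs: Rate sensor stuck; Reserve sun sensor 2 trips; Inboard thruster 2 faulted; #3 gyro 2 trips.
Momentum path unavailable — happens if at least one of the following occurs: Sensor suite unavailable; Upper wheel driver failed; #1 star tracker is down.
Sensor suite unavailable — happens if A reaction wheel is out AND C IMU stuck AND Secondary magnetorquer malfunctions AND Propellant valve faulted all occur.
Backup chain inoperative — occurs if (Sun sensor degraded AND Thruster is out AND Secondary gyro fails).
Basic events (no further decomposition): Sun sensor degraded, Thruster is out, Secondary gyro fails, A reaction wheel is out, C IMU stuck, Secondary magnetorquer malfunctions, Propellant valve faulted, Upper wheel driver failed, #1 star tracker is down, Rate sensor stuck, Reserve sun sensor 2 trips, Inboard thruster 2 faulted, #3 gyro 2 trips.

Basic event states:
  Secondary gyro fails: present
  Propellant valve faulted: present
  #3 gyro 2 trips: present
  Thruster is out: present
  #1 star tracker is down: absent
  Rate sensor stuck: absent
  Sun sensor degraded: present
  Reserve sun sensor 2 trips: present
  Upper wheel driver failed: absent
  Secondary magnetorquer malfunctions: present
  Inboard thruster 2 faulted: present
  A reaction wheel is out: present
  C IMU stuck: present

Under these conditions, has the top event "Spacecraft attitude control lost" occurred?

Backup chain inoperative [AND]: Sun sensor degraded=occurs, Thruster is out=occurs, Secondary gyro fails=occurs → all inputs occur → occurs.
Sensor suite unavailable [AND]: A reaction wheel is out=occurs, C IMU stuck=occurs, Secondary magnetorquer malfunctions=occurs, Propellant valve faulted=occurs → all inputs occur → occurs.
Momentum path unavailable [OR]: Sensor suite unavailable=occurs, Upper wheel driver failed=not, #1 star tracker is down=not → at least one input occurs → occurs.
Thruster branch down [OR]: Rate sensor stuck=not, Reserve sun sensor 2 trips=occurs, Inboard thruster 2 faulted=occurs, #3 gyro 2 trips=occurs → at least one input occurs → occurs.
Spacecraft attitude control lost [AND]: Backup chain inoperative=occurs, Momentum path unavailable=occurs, Thruster branch down=occurs → all inputs occur → occurs.

Yes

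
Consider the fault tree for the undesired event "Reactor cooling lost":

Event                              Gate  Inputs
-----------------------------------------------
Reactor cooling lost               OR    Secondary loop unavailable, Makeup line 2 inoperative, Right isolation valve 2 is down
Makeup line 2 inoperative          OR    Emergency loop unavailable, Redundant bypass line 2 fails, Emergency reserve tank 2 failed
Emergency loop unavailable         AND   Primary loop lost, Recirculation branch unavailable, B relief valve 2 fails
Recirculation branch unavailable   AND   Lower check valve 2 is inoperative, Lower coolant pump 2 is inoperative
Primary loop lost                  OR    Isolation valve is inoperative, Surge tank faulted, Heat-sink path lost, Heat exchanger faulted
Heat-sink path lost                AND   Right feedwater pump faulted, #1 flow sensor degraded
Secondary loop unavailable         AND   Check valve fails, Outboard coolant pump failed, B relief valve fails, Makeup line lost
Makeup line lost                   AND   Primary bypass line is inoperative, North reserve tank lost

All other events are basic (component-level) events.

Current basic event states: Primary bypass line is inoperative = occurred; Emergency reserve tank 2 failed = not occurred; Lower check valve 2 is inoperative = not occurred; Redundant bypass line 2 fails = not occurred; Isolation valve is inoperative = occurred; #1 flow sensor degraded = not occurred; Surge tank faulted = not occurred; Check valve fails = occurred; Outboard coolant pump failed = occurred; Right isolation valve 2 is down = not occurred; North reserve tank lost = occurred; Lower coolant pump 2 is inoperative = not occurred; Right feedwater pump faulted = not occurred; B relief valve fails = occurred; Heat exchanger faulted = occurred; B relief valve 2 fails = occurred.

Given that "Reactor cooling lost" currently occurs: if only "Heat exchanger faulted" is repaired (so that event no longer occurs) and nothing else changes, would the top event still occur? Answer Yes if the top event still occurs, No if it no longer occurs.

Yes

Counterfactual: set "Heat exchanger faulted" to not occurred.
Makeup line lost [AND]: Primary bypass line is inoperative=occurs, North reserve tank lost=occurs → all inputs occur → occurs.
Secondary loop unavailable [AND]: Check valve fails=occurs, Outboard coolant pump failed=occurs, B relief valve fails=occurs, Makeup line lost=occurs → all inputs occur → occurs.
Heat-sink path lost [AND]: Right feedwater pump faulted=not, #1 flow sensor degraded=not → not all inputs occur → does not occur.
Primary loop lost [OR]: Isolation valve is inoperative=occurs, Surge tank faulted=not, Heat-sink path lost=not, Heat exchanger faulted=not → at least one input occurs → occurs.
Recirculation branch unavailable [AND]: Lower check valve 2 is inoperative=not, Lower coolant pump 2 is inoperative=not → not all inputs occur → does not occur.
Emergency loop unavailable [AND]: Primary loop lost=occurs, Recirculation branch unavailable=not, B relief valve 2 fails=occurs → not all inputs occur → does not occur.
Makeup line 2 inoperative [OR]: Emergency loop unavailable=not, Redundant bypass line 2 fails=not, Emergency reserve tank 2 failed=not → no input occurs → does not occur.
Reactor cooling lost [OR]: Secondary loop unavailable=occurs, Makeup line 2 inoperative=not, Right isolation valve 2 is down=not → at least one input occurs → occurs.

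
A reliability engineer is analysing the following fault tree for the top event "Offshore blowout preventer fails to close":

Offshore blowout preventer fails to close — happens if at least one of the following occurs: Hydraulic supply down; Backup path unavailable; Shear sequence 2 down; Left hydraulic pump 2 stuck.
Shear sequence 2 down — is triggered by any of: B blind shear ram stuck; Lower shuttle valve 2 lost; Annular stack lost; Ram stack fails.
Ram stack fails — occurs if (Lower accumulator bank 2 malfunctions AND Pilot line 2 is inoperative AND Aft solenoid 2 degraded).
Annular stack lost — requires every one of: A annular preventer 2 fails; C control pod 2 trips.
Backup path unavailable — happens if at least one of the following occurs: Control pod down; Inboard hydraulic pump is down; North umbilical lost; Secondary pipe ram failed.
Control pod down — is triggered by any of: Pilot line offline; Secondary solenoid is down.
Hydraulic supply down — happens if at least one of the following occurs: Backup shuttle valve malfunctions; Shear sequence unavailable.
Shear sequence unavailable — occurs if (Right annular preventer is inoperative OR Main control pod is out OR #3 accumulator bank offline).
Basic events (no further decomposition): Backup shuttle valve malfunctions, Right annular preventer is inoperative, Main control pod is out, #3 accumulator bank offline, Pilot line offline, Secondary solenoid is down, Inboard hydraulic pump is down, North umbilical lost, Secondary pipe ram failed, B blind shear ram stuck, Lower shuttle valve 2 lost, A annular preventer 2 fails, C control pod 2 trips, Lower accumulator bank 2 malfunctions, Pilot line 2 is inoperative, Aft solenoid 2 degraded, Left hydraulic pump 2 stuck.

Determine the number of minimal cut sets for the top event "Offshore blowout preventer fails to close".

14

Shear sequence unavailable [OR]: union of children's cut sets → 3 cut set(s).
Hydraulic supply down [OR]: union of children's cut sets → 4 cut set(s).
Control pod down [OR]: union of children's cut sets → 2 cut set(s).
Backup path unavailable [OR]: union of children's cut sets → 5 cut set(s).
Annular stack lost [AND]: one cut set from each child combined → 1 × 1 = 1 cut set(s).
Ram stack fails [AND]: one cut set from each child combined → 1 × 1 × 1 = 1 cut set(s).
Shear sequence 2 down [OR]: union of children's cut sets → 4 cut set(s).
Offshore blowout preventer fails to close [OR]: union of children's cut sets → 14 cut set(s).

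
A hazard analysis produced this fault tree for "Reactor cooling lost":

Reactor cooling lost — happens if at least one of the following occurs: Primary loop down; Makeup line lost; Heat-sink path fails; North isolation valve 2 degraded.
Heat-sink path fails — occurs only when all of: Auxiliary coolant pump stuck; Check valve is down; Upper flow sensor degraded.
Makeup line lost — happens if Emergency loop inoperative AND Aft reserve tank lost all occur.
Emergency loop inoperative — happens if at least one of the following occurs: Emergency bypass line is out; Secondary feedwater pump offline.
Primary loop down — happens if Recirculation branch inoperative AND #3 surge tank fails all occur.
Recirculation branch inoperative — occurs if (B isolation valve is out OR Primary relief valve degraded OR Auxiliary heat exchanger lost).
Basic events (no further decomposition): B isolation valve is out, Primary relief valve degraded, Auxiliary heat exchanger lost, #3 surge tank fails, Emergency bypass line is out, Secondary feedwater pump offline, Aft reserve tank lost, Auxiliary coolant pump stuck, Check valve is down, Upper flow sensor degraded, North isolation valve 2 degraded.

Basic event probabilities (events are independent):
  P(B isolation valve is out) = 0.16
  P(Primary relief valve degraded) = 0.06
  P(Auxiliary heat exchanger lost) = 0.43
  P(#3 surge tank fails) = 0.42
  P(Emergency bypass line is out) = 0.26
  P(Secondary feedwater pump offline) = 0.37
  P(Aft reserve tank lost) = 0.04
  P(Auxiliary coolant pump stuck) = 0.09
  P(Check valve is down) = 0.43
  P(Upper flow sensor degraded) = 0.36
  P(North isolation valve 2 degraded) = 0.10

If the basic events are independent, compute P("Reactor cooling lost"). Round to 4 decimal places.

0.3321

P(Recirculation branch inoperative) [OR] = 1 − (1−0.16) × (1−0.06) × (1−0.43) = 0.549928
P(Primary loop down) [AND] = 0.549928 × 0.42 = 0.230970
P(Emergency loop inoperative) [OR] = 1 − (1−0.26) × (1−0.37) = 0.533800
P(Makeup line lost) [AND] = 0.533800 × 0.04 = 0.021352
P(Heat-sink path fails) [AND] = 0.09 × 0.43 × 0.36 = 0.013932
P(Reactor cooling lost) [OR] = 1 − (1−0.230970) × (1−0.021352) × (1−0.013932) × (1−0.10) = 0.332088
Rounded to 4 decimal places: P(Reactor cooling lost) ≈ 0.3321.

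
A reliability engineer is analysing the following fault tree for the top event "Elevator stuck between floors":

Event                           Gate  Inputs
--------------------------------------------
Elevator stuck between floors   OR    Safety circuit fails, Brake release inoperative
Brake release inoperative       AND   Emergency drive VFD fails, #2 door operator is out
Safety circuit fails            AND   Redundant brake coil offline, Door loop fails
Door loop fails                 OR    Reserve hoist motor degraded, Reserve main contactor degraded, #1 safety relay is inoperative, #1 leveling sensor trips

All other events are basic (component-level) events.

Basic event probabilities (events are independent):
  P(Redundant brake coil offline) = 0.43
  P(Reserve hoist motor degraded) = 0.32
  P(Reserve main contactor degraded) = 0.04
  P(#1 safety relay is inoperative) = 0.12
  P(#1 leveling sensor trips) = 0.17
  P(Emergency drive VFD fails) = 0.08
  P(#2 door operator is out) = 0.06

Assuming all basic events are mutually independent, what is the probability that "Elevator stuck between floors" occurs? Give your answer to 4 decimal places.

0.2287

P(Door loop fails) [OR] = 1 − (1−0.32) × (1−0.04) × (1−0.12) × (1−0.17) = 0.523195
P(Safety circuit fails) [AND] = 0.43 × 0.523195 = 0.224974
P(Brake release inoperative) [AND] = 0.08 × 0.06 = 0.004800
P(Elevator stuck between floors) [OR] = 1 − (1−0.224974) × (1−0.004800) = 0.228694
Rounded to 4 decimal places: P(Elevator stuck between floors) ≈ 0.2287.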